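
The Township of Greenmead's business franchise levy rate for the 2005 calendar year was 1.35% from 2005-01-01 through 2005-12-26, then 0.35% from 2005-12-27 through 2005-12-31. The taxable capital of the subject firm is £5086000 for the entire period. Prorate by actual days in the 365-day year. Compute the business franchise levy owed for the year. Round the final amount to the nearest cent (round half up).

2005-01-01 to 2005-12-26: 360 days at 1.35% → £5086000 × 1.35% × 360/365 = £67720.4384
2005-12-27 to 2005-12-31: 5 days at 0.35% → £5086000 × 0.35% × 5/365 = £243.8493
Total = £67964.2877

£67964.29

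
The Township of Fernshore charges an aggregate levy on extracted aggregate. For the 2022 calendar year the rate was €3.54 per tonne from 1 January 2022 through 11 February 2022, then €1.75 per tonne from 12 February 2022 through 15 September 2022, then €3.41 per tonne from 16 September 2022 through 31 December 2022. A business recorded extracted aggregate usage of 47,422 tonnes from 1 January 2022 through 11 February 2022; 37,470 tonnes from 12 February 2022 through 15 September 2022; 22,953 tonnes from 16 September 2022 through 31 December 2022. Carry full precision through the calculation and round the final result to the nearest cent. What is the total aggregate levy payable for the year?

1 January – 11 February 2022: 47,422 tonnes at €3.54/tonne → €167,873.88
12 February – 15 September 2022: 37,470 tonnes at €1.75/tonne → €65,572.50
16 September – 31 December 2022: 22,953 tonnes at €3.41/tonne → €78,269.73

€311,716.11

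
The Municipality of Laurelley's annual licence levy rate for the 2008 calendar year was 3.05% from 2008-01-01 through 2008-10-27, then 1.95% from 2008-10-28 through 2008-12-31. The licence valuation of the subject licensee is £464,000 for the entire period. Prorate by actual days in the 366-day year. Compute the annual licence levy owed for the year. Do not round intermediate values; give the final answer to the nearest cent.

2008-01-01 to 2008-10-27: 301 days at 3.05% → £464,000 × 3.05% × 301/366 = £11,638.6667
2008-10-28 to 2008-12-31: 65 days at 1.95% → £464,000 × 1.95% × 65/366 = £1,606.8852
Total = £13,245.5519

£13,245.55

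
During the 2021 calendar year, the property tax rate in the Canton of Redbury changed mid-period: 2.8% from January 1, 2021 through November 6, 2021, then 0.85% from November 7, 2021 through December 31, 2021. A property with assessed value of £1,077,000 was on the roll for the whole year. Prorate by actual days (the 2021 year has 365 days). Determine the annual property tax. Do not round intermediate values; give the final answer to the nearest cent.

January 1 – November 6, 2021: 310 days at 2.8% → £1,077,000 × 2.8% × 310/365 = £25,611.9452
November 7 – December 31, 2021: 55 days at 0.85% → £1,077,000 × 0.85% × 55/365 = £1,379.4452
Total = £26,991.3904

£26,991.39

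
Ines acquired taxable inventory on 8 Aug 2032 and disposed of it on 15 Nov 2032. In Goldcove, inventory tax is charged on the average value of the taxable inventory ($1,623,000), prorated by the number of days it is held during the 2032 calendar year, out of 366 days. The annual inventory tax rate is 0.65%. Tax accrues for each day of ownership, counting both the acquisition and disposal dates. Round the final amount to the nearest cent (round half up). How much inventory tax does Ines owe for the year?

Days held (8 Aug – 15 Nov 2032): 100 out of 366
Tax = $1,623,000 × 0.65% × 100/366 = $2,882.3770

$2,882.38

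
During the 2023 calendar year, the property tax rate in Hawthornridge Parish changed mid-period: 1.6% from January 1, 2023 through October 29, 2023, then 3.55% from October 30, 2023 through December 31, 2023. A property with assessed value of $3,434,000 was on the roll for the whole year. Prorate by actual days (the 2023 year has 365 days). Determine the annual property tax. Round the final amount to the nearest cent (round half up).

January 1 – October 29, 2023: 302 days at 1.6% → $3,434,000 × 1.6% × 302/365 = $45,460.5151
October 30 – December 31, 2023: 63 days at 3.55% → $3,434,000 × 3.55% × 63/365 = $21,041.4822
Total = $66,501.9973

$66,502.00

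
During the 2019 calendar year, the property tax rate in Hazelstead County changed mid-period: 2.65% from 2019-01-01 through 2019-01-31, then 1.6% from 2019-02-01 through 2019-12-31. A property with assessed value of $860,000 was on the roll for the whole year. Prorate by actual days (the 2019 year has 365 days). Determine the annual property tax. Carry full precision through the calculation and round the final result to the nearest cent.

$14,526.93

2019-01-01 to 2019-01-31: 31 days at 2.65% → $860,000 × 2.65% × 31/365 = $1,935.5890
2019-02-01 to 2019-12-31: 334 days at 1.6% → $860,000 × 1.6% × 334/365 = $12,591.3425
Total = $14,526.9315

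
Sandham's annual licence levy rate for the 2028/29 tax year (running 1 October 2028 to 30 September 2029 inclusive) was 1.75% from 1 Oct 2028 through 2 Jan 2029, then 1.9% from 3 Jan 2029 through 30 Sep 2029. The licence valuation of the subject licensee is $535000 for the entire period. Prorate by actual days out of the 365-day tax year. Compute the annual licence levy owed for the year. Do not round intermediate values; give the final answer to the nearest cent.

$9958.33

1 Oct 2028 – 2 Jan 2029: 94 days at 1.75% → $535000 × 1.75% × 94/365 = $2411.1644
3 Jan – 30 Sep 2029: 271 days at 1.9% → $535000 × 1.9% × 271/365 = $7547.1644
Total = $9958.3288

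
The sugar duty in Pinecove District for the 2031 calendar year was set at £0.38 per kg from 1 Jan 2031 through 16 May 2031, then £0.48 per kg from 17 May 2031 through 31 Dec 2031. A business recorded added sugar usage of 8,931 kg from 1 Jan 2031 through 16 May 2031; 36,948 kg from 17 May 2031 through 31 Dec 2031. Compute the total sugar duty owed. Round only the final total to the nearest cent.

£21,128.82

1 Jan – 16 May 2031: 8,931 kg at £0.38/kg → £3,393.78
17 May – 31 Dec 2031: 36,948 kg at £0.48/kg → £17,735.04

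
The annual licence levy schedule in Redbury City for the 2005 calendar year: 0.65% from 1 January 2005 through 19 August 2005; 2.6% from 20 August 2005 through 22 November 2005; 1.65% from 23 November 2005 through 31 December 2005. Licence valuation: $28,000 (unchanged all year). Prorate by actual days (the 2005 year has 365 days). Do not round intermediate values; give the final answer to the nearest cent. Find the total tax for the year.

$354.03

1 January – 19 August 2005: 231 days at 0.65% → $28,000 × 0.65% × 231/365 = $115.1836
20 August – 22 November 2005: 95 days at 2.6% → $28,000 × 2.6% × 95/365 = $189.4795
23 November – 31 December 2005: 39 days at 1.65% → $28,000 × 1.65% × 39/365 = $49.3644
Total = $354.0274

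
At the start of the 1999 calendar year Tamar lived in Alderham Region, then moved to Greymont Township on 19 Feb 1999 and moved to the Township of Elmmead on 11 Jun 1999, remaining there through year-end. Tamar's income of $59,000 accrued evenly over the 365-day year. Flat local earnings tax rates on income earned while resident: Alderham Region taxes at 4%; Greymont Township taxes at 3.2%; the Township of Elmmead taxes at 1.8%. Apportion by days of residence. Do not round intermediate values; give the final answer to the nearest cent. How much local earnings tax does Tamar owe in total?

$1,489.71

Alderham Region, 1 Jan – 18 Feb 1999: 49 days → $59,000 × 4% × 49/365 = $316.8219
Greymont Township, 19 Feb – 10 Jun 1999: 112 days → $59,000 × 3.2% × 112/365 = $579.3315
The Township of Elmmead, 11 Jun – 31 Dec 1999: 204 days → $59,000 × 1.8% × 204/365 = $593.5562
Total = $1,489.7096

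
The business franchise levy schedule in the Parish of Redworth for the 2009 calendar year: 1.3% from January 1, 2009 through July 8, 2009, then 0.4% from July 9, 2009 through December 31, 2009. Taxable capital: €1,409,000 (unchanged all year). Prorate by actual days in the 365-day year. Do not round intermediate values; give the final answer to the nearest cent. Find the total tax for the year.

January 1 – July 8, 2009: 189 days at 1.3% → €1,409,000 × 1.3% × 189/365 = €9,484.6932
July 9 – December 31, 2009: 176 days at 0.4% → €1,409,000 × 0.4% × 176/365 = €2,717.6329
Total = €12,202.3260

€12,202.33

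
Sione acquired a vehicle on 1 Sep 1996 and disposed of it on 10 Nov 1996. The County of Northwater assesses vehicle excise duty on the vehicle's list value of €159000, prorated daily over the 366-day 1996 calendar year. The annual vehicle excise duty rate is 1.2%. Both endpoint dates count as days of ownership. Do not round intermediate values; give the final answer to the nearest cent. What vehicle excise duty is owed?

€370.13

Days held (1 Sep – 10 Nov 1996): 71 out of 366
Tax = €159000 × 1.2% × 71/366 = €370.1311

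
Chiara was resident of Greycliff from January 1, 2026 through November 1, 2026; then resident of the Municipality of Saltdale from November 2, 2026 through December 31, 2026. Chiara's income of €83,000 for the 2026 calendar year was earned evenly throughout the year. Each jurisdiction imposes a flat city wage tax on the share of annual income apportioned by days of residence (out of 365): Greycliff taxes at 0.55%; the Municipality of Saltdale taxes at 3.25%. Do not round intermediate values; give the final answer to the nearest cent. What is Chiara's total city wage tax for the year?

Greycliff, January 1 – November 1, 2026: 305 days → €83,000 × 0.55% × 305/365 = €381.4589
The Municipality of Saltdale, November 2 – December 31, 2026: 60 days → €83,000 × 3.25% × 60/365 = €443.4247
Total = €824.8836

€824.88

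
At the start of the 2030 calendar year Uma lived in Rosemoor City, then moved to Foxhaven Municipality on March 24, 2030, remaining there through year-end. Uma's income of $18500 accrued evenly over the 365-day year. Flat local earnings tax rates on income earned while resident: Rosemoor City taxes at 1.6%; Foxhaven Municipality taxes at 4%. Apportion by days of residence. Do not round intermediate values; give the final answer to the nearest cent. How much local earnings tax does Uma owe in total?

$640.25

Rosemoor City, January 1 – March 23, 2030: 82 days → $18500 × 1.6% × 82/365 = $66.4986
Foxhaven Municipality, March 24 – December 31, 2030: 283 days → $18500 × 4% × 283/365 = $573.7534
Total = $640.2521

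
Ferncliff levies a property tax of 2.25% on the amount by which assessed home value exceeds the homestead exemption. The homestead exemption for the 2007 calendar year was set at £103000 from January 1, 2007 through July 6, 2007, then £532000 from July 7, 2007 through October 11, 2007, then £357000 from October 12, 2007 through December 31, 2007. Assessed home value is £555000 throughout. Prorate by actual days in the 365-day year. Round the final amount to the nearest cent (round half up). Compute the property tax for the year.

£6336.55

January 1 – July 6, 2007: 187 days, exemption £103000 → (£555000 − £103000) × 2.25% × 187/365 = £5210.3836
July 7 – October 11, 2007: 97 days, exemption £532000 → (£555000 − £532000) × 2.25% × 97/365 = £137.5274
October 12 – December 31, 2007: 81 days, exemption £357000 → (£555000 − £357000) × 2.25% × 81/365 = £988.6438
Total = £6336.5548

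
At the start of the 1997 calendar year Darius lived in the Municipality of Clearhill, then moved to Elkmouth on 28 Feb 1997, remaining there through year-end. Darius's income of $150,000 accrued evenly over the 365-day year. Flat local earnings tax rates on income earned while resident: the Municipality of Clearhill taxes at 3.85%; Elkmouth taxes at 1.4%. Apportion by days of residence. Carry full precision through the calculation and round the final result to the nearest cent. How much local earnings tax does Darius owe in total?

The Municipality of Clearhill, 1 Jan – 27 Feb 1997: 58 days → $150,000 × 3.85% × 58/365 = $917.6712
Elkmouth, 28 Feb – 31 Dec 1997: 307 days → $150,000 × 1.4% × 307/365 = $1,766.3014
Total = $2,683.9726

$2,683.97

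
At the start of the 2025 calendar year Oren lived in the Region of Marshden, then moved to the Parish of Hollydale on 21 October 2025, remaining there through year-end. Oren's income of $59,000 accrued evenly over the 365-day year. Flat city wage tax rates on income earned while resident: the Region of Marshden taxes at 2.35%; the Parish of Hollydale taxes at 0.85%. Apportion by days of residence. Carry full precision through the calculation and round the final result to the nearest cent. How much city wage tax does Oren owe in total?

The Region of Marshden, 1 January – 20 October 2025: 293 days → $59,000 × 2.35% × 293/365 = $1,112.9986
The Parish of Hollydale, 21 October – 31 December 2025: 72 days → $59,000 × 0.85% × 72/365 = $98.9260
Total = $1,211.9247

$1,211.92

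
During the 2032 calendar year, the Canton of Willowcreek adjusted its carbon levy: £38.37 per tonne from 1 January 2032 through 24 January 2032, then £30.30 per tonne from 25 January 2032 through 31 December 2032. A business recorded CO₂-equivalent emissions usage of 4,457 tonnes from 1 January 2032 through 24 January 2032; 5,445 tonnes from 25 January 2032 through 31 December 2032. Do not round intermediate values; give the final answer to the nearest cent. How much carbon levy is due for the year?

1 January – 24 January 2032: 4,457 tonnes at £38.37/tonne → £171,015.09
25 January – 31 December 2032: 5,445 tonnes at £30.30/tonne → £164,983.50

£335,998.59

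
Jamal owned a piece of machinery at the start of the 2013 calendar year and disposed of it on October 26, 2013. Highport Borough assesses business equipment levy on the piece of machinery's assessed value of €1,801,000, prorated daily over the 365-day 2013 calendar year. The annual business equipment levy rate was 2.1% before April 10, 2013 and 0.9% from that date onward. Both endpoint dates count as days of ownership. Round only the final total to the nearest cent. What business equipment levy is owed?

January 1 – April 9, 2013: 99 days at 2.1% → €1,801,000 × 2.1% × 99/365 = €10,258.2986
April 10 – October 26, 2013: 200 days at 0.9% → €1,801,000 × 0.9% × 200/365 = €8,881.6438
Total = €19,139.9425

€19,139.94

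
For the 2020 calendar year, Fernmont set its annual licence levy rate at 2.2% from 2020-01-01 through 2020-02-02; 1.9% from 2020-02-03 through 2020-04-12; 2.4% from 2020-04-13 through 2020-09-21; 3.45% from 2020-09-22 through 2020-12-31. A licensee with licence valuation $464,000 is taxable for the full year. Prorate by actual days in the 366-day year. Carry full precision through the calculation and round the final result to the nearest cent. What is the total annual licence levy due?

2020-01-01 to 2020-02-02: 33 days at 2.2% → $464,000 × 2.2% × 33/366 = $920.3934
2020-02-03 to 2020-04-12: 70 days at 1.9% → $464,000 × 1.9% × 70/366 = $1,686.1202
2020-04-13 to 2020-09-21: 162 days at 2.4% → $464,000 × 2.4% × 162/366 = $4,929.0492
2020-09-22 to 2020-12-31: 101 days at 3.45% → $464,000 × 3.45% × 101/366 = $4,417.5082
Total = $11,953.0710

$11,953.07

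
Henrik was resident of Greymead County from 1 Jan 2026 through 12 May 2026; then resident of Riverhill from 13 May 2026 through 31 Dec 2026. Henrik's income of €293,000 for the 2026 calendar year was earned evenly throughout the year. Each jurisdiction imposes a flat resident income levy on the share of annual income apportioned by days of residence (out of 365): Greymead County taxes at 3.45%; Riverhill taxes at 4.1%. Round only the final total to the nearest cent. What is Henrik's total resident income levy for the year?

Greymead County, 1 Jan – 12 May 2026: 132 days → €293,000 × 3.45% × 132/365 = €3,655.6767
Riverhill, 13 May – 31 Dec 2026: 233 days → €293,000 × 4.1% × 233/365 = €7,668.5726
Total = €11,324.2493

€11,324.25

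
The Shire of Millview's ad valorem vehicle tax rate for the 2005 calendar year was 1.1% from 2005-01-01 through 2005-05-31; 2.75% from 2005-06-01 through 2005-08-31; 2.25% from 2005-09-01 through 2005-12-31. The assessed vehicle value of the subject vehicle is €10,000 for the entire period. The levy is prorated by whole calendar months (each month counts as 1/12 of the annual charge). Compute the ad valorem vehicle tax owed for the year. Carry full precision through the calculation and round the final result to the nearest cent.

€189.58

2005-01-01 to 2005-05-31: 5 months at 1.1% → €10,000 × 1.1% × 5/12 = €45.8333
2005-06-01 to 2005-08-31: 3 months at 2.75% → €10,000 × 2.75% × 3/12 = €68.7500
2005-09-01 to 2005-12-31: 4 months at 2.25% → €10,000 × 2.25% × 4/12 = €75.0000
Total = €189.5833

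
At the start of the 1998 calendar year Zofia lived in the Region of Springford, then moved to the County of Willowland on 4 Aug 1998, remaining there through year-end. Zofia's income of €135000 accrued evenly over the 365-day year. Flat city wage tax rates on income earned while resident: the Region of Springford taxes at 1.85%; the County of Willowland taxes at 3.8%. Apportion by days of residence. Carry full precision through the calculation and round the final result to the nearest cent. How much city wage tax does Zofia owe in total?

€3579.35

The Region of Springford, 1 Jan – 3 Aug 1998: 215 days → €135000 × 1.85% × 215/365 = €1471.1301
The County of Willowland, 4 Aug – 31 Dec 1998: 150 days → €135000 × 3.8% × 150/365 = €2108.2192
Total = €3579.3493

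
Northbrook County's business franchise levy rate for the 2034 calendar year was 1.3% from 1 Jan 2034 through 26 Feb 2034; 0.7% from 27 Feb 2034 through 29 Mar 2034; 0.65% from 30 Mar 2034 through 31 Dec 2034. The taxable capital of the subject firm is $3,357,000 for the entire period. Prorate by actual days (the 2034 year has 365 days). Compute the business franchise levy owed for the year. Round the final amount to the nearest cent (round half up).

$25,370.64

1 Jan – 26 Feb 2034: 57 days at 1.3% → $3,357,000 × 1.3% × 57/365 = $6,815.1699
27 Feb – 29 Mar 2034: 31 days at 0.7% → $3,357,000 × 0.7% × 31/365 = $1,995.8055
30 Mar – 31 Dec 2034: 277 days at 0.65% → $3,357,000 × 0.65% × 277/365 = $16,559.6671
Total = $25,370.6425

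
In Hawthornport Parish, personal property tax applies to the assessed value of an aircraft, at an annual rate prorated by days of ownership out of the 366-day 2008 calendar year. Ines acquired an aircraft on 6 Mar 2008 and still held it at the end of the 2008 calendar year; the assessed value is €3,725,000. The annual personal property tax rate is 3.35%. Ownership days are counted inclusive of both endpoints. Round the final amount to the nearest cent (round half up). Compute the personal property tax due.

€102,625.79

Days held (6 Mar – 31 Dec 2008): 301 out of 366
Tax = €3,725,000 × 3.35% × 301/366 = €102,625.7855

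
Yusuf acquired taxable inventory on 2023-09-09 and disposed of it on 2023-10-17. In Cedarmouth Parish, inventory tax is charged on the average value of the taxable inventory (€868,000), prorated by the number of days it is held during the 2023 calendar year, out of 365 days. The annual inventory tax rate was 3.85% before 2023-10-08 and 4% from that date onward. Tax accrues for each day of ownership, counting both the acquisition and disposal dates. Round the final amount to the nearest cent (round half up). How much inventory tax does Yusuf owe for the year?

2023-09-09 to 2023-10-07: 29 days at 3.85% → €868,000 × 3.85% × 29/365 = €2,655.1288
2023-10-08 to 2023-10-17: 10 days at 4% → €868,000 × 4% × 10/365 = €951.2329
Total = €3,606.3616

€3,606.36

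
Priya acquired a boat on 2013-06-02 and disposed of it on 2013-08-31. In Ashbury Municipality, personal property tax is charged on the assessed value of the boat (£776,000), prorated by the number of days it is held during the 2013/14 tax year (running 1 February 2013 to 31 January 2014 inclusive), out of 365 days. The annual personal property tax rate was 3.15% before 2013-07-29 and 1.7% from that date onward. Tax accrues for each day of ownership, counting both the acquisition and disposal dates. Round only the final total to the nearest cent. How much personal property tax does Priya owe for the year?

£5,046.13

2013-06-02 to 2013-07-28: 57 days at 3.15% → £776,000 × 3.15% × 57/365 = £3,817.2822
2013-07-29 to 2013-08-31: 34 days at 1.7% → £776,000 × 1.7% × 34/365 = £1,228.8438
Total = £5,046.1260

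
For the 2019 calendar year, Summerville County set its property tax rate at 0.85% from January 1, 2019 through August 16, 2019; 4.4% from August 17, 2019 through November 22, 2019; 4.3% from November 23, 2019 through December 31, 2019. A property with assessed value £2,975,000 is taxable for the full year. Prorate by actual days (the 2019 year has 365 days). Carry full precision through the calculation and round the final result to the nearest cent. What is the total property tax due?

January 1 – August 16, 2019: 228 days at 0.85% → £2,975,000 × 0.85% × 228/365 = £15,796.0274
August 17 – November 22, 2019: 98 days at 4.4% → £2,975,000 × 4.4% × 98/365 = £35,145.7534
November 23 – December 31, 2019: 39 days at 4.3% → £2,975,000 × 4.3% × 39/365 = £13,668.6986
Total = £64,610.4795

£64,610.48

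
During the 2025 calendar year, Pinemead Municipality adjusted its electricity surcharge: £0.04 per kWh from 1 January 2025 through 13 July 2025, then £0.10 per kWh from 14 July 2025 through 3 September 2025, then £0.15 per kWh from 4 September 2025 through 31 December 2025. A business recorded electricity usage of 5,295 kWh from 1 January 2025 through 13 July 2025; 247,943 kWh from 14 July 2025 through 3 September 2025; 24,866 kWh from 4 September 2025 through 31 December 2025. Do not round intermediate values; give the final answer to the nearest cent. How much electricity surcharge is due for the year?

£28,736.00

1 January – 13 July 2025: 5,295 kWh at £0.04/kWh → £211.80
14 July – 3 September 2025: 247,943 kWh at £0.10/kWh → £24,794.30
4 September – 31 December 2025: 24,866 kWh at £0.15/kWh → £3,729.90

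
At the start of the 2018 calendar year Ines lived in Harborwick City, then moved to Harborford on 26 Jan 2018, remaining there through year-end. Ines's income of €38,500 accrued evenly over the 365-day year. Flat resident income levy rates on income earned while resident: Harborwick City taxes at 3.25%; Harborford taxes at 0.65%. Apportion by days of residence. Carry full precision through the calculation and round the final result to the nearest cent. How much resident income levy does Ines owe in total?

€318.81

Harborwick City, 1 Jan – 25 Jan 2018: 25 days → €38,500 × 3.25% × 25/365 = €85.7021
Harborford, 26 Jan – 31 Dec 2018: 340 days → €38,500 × 0.65% × 340/365 = €233.1096
Total = €318.8116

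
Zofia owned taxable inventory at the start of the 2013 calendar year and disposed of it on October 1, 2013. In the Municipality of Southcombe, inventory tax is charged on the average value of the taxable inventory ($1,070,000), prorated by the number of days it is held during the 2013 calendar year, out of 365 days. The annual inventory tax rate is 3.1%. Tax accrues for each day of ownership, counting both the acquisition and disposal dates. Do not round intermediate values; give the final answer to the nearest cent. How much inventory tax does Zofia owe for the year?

Days held (January 1 – October 1, 2013): 274 out of 365
Tax = $1,070,000 × 3.1% × 274/365 = $24,900.2192

$24,900.22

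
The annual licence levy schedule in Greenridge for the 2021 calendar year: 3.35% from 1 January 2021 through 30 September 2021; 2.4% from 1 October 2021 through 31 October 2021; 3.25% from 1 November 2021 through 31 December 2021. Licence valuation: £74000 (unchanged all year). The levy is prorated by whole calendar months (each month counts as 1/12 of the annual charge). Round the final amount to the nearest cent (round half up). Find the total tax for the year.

1 January – 30 September 2021: 9 months at 3.35% → £74000 × 3.35% × 9/12 = £1859.2500
1 October – 31 October 2021: 1 month at 2.4% → £74000 × 2.4% × 1/12 = £148.0000
1 November – 31 December 2021: 2 months at 3.25% → £74000 × 3.25% × 2/12 = £400.8333
Total = £2408.0833

£2408.08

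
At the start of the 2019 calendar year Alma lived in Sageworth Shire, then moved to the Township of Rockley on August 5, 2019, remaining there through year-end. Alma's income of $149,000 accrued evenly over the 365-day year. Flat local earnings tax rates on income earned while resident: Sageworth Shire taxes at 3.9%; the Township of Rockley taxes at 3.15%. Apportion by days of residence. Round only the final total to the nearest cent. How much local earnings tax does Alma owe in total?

Sageworth Shire, January 1 – August 4, 2019: 216 days → $149,000 × 3.9% × 216/365 = $3,438.8384
The Township of Rockley, August 5 – December 31, 2019: 149 days → $149,000 × 3.15% × 149/365 = $1,915.9767
Total = $5,354.8151

$5,354.82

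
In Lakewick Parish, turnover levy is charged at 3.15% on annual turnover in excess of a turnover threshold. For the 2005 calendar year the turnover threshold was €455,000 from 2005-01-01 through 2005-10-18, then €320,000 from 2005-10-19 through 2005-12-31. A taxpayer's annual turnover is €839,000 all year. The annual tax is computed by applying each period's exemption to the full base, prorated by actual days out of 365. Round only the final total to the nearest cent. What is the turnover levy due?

2005-01-01 to 2005-10-18: 291 days, exemption €455,000 → (€839,000 − €455,000) × 3.15% × 291/365 = €9,643.6603
2005-10-19 to 2005-12-31: 74 days, exemption €320,000 → (€839,000 − €320,000) × 3.15% × 74/365 = €3,314.4904
Total = €12,958.1507

€12,958.15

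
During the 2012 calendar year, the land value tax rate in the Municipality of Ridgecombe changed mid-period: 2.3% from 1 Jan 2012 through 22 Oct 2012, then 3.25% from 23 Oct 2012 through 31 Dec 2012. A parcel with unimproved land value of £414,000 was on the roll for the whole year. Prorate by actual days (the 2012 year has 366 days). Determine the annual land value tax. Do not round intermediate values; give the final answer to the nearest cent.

£10,274.21

1 Jan – 22 Oct 2012: 296 days at 2.3% → £414,000 × 2.3% × 296/366 = £7,700.8525
23 Oct – 31 Dec 2012: 70 days at 3.25% → £414,000 × 3.25% × 70/366 = £2,573.3607
Total = £10,274.2131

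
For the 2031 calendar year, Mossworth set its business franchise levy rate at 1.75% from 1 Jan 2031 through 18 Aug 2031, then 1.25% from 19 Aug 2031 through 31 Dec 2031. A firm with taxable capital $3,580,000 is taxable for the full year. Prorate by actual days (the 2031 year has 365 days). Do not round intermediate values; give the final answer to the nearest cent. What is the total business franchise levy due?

$56,029.45

1 Jan – 18 Aug 2031: 230 days at 1.75% → $3,580,000 × 1.75% × 230/365 = $39,478.0822
19 Aug – 31 Dec 2031: 135 days at 1.25% → $3,580,000 × 1.25% × 135/365 = $16,551.3699
Total = $56,029.4521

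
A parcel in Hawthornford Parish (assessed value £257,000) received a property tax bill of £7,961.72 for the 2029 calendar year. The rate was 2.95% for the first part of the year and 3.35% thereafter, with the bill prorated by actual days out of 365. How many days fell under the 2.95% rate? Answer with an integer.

230 days

Let d = days at the first rate; then 365 − d days at the second rate.
£257,000 × [2.95%·d + 3.35%·(365−d)] / 365 = £7,961.72
Solving gives d = 230, so the new rate took effect on 19 Aug 2029.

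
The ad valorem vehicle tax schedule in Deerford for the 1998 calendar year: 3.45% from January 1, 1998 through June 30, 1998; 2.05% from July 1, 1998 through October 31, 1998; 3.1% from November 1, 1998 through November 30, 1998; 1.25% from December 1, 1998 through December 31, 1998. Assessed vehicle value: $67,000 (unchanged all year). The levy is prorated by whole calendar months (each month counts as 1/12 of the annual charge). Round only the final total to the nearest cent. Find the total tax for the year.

January 1 – June 30, 1998: 6 months at 3.45% → $67,000 × 3.45% × 6/12 = $1,155.7500
July 1 – October 31, 1998: 4 months at 2.05% → $67,000 × 2.05% × 4/12 = $457.8333
November 1 – November 30, 1998: 1 month at 3.1% → $67,000 × 3.1% × 1/12 = $173.0833
December 1 – December 31, 1998: 1 month at 1.25% → $67,000 × 1.25% × 1/12 = $69.7917
Total = $1,856.4583

$1,856.46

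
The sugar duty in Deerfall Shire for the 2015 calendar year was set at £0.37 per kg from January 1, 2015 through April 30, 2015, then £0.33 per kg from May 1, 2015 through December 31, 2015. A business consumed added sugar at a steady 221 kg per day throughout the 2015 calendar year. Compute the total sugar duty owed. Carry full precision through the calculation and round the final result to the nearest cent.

January 1 – April 30, 2015: 120 days × 221 kg/day = 26,520 kg at £0.37/kg → £9,812.40
May 1 – December 31, 2015: 245 days × 221 kg/day = 54,145 kg at £0.33/kg → £17,867.85

£27,680.25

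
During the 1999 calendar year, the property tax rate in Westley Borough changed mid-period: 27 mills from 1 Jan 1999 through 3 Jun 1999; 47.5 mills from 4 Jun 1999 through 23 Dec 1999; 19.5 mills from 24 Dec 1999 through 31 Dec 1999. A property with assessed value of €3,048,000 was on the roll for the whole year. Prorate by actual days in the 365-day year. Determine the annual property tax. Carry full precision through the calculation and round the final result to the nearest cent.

€116,546.33

1 Jan – 3 Jun 1999: 154 days at 27 mills → €3,048,000 × 2.7% × 154/365 = €34,722.1479
4 Jun – 23 Dec 1999: 203 days at 47.5 mills → €3,048,000 × 4.75% × 203/365 = €80,521.4795
24 Dec – 31 Dec 1999: 8 days at 19.5 mills → €3,048,000 × 1.95% × 8/365 = €1,302.7068
Total = €116,546.3342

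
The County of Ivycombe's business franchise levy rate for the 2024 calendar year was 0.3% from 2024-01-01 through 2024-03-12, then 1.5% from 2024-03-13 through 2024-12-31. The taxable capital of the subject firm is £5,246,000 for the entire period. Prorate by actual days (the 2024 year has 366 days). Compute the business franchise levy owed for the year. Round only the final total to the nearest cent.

2024-01-01 to 2024-03-12: 72 days at 0.3% → £5,246,000 × 0.3% × 72/366 = £3,096.0000
2024-03-13 to 2024-12-31: 294 days at 1.5% → £5,246,000 × 1.5% × 294/366 = £63,210.0000
Total = £66,306.0000

£66,306.00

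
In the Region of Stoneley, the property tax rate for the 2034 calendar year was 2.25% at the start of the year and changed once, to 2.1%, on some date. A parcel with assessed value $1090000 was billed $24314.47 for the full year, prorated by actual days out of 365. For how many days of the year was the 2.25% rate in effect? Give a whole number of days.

Let d = days at the first rate; then 365 − d days at the second rate.
$1090000 × [2.25%·d + 2.1%·(365−d)] / 365 = $24314.47
Solving gives d = 318, so the new rate took effect on 15 November 2034.

318 days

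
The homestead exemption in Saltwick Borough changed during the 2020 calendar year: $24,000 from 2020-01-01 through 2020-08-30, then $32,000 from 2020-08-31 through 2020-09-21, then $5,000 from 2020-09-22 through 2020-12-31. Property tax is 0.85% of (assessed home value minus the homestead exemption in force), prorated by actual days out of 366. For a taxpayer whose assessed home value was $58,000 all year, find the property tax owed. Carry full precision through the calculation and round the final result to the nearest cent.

$329.48

2020-01-01 to 2020-08-30: 243 days, exemption $24,000 → ($58,000 − $24,000) × 0.85% × 243/366 = $191.8770
2020-08-31 to 2020-09-21: 22 days, exemption $32,000 → ($58,000 − $32,000) × 0.85% × 22/366 = $13.2842
2020-09-22 to 2020-12-31: 101 days, exemption $5,000 → ($58,000 − $5,000) × 0.85% × 101/366 = $124.3183
Total = $329.4795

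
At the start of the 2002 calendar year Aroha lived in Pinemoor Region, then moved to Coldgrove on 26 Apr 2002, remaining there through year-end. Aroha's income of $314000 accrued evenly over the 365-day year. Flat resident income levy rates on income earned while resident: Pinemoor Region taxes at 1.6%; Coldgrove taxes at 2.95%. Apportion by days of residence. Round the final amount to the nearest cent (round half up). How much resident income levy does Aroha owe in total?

Pinemoor Region, 1 Jan – 25 Apr 2002: 115 days → $314000 × 1.6% × 115/365 = $1582.9041
Coldgrove, 26 Apr – 31 Dec 2002: 250 days → $314000 × 2.95% × 250/365 = $6344.5205
Total = $7927.4247

$7927.42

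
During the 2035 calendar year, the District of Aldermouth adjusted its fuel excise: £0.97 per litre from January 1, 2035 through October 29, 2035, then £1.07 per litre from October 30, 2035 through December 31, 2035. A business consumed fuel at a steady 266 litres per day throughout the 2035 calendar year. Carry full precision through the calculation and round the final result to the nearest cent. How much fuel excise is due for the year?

January 1 – October 29, 2035: 302 days × 266 litres/day = 80,332 litres at £0.97/litre → £77922.04
October 30 – December 31, 2035: 63 days × 266 litres/day = 16,758 litres at £1.07/litre → £17931.06

£95853.10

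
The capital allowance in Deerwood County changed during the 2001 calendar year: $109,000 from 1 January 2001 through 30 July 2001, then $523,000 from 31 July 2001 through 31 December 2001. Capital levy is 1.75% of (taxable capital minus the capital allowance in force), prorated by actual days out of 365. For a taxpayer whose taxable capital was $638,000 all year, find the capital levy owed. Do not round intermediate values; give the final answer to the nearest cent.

$6,200.71

1 January – 30 July 2001: 211 days, exemption $109,000 → ($638,000 − $109,000) × 1.75% × 211/365 = $5,351.5959
31 July – 31 December 2001: 154 days, exemption $523,000 → ($638,000 − $523,000) × 1.75% × 154/365 = $849.1096
Total = $6,200.7055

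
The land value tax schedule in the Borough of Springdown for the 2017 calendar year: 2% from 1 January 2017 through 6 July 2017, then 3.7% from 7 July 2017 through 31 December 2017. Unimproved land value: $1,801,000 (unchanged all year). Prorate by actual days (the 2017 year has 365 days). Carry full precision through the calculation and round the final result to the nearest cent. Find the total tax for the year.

1 January – 6 July 2017: 187 days at 2% → $1,801,000 × 2% × 187/365 = $18,454.0822
7 July – 31 December 2017: 178 days at 3.7% → $1,801,000 × 3.7% × 178/365 = $32,496.9479
Total = $50,951.0301

$50,951.03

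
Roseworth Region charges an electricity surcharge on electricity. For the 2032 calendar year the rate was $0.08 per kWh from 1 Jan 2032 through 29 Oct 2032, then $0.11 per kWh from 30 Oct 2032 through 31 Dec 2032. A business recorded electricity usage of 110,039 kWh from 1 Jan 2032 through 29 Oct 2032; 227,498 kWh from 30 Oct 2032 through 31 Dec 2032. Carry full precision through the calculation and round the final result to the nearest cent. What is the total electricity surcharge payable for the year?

1 Jan – 29 Oct 2032: 110,039 kWh at $0.08/kWh → $8,803.12
30 Oct – 31 Dec 2032: 227,498 kWh at $0.11/kWh → $25,024.78

$33,827.90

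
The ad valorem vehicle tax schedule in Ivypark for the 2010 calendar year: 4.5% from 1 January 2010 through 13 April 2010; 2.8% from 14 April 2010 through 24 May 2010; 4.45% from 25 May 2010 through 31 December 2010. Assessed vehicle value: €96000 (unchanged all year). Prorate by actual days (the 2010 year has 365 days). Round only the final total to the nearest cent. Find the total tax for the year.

1 January – 13 April 2010: 103 days at 4.5% → €96000 × 4.5% × 103/365 = €1219.0685
14 April – 24 May 2010: 41 days at 2.8% → €96000 × 2.8% × 41/365 = €301.9397
25 May – 31 December 2010: 221 days at 4.45% → €96000 × 4.45% × 221/365 = €2586.6082
Total = €4107.6164

€4107.62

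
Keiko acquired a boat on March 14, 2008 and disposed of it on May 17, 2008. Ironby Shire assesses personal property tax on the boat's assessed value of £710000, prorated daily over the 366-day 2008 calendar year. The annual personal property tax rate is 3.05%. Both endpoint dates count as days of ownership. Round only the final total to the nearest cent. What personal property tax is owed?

Days held (March 14 – May 17, 2008): 65 out of 366
Tax = £710000 × 3.05% × 65/366 = £3845.8333

£3845.83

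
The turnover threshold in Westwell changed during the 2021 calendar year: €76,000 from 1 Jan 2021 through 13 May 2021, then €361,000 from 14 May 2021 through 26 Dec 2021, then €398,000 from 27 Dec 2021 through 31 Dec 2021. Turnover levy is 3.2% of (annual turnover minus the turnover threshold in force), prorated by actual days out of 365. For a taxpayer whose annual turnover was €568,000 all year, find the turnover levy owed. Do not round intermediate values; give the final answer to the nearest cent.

€9,930.96

1 Jan – 13 May 2021: 133 days, exemption €76,000 → (€568,000 − €76,000) × 3.2% × 133/365 = €5,736.8548
14 May – 26 Dec 2021: 227 days, exemption €361,000 → (€568,000 − €361,000) × 3.2% × 227/365 = €4,119.5836
27 Dec – 31 Dec 2021: 5 days, exemption €398,000 → (€568,000 − €398,000) × 3.2% × 5/365 = €74.5205
Total = €9,930.9589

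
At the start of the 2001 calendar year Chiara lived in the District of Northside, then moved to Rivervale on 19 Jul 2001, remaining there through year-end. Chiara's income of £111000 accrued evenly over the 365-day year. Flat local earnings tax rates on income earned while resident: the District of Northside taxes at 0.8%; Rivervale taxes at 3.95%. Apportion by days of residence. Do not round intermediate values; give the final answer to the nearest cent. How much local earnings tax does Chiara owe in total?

The District of Northside, 1 Jan – 18 Jul 2001: 199 days → £111000 × 0.8% × 199/365 = £484.1425
Rivervale, 19 Jul – 31 Dec 2001: 166 days → £111000 × 3.95% × 166/365 = £1994.0466
Total = £2478.1890

£2478.19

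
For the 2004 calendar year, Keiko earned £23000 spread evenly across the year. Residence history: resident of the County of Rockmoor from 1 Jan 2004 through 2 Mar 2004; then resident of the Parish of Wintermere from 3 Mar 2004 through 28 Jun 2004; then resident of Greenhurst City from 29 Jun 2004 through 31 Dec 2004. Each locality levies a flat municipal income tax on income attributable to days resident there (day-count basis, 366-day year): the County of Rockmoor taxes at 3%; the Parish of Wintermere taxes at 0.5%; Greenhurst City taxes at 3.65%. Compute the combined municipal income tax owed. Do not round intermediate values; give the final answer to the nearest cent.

£580.59

The County of Rockmoor, 1 Jan – 2 Mar 2004: 62 days → £23000 × 3% × 62/366 = £116.8852
The Parish of Wintermere, 3 Mar – 28 Jun 2004: 118 days → £23000 × 0.5% × 118/366 = £37.0765
Greenhurst City, 29 Jun – 31 Dec 2004: 186 days → £23000 × 3.65% × 186/366 = £426.6311
Total = £580.5929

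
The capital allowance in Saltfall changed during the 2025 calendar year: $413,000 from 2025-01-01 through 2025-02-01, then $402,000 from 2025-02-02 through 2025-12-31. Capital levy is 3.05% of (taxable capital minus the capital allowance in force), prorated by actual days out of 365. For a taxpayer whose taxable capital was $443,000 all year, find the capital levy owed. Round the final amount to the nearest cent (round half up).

$1,221.09

2025-01-01 to 2025-02-01: 32 days, exemption $413,000 → ($443,000 − $413,000) × 3.05% × 32/365 = $80.2192
2025-02-02 to 2025-12-31: 333 days, exemption $402,000 → ($443,000 − $402,000) × 3.05% × 333/365 = $1,140.8671
Total = $1,221.0863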